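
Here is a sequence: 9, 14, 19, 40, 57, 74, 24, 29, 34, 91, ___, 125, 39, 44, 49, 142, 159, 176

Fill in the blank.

Positions follow the repeating pattern AAABBB; grouping by letter gives 2 tracks.
Stream A: 9, 14, 19, 24, 29, 34, 39, 44, 49 — linear: a_n = 4 + 5·n.
Stream B: 40, 57, 74, 91, ?, 125, 142, 159, 176 — arithmetic, step +17.
Filling stream B at index 5 by its rule yields 108.

108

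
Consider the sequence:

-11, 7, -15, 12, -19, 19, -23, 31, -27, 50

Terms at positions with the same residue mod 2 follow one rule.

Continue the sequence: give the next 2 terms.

Positions 1, 3, 5, … form one subsequence and positions 2, 4, 6, … form another.
Stream A: -11, -15, -19, -23, -27 — subtracting 4 each time.
Stream B: 7, 12, 19, 31, 50 — Fibonacci-style (each term is the sum of the two before it).
The 11th slot belongs to stream A; its 6th term is -31.
Position 12 → stream B, term 6 = 81.

-31, 81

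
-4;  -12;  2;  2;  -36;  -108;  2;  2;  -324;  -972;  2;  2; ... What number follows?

The slot pattern repeats as AABB (period 4), so there are 2 interleaved tracks.
Track A: -4, -12, -36, -108, -324, -972. Geometric with ratio 3.
Track B: 2, 2, 2, 2, 2, 2. Constant 2.
Term 13 comes from track A (its 7th entry): -2916.

-2916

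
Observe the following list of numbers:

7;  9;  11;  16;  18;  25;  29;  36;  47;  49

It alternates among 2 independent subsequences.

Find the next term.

Split by position mod 2 into 2 tracks.
Track A is 7, 11, 18, 29, 47, which is a Fibonacci-like recurrence a_n = a_{n-1} + a_{n-2}.
Track B is 9, 16, 25, 36, 49, which is consecutive squares n² from n = 3.
Position 11 falls in track A as its term 6, giving 76.

76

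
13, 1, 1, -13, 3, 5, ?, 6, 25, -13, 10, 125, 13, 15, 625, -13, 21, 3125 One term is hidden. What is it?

13

Split by position mod 3: positions 1, 4, 7, … form one track, and each other residue class forms its own.
Stream A: 13, -13, ?, -13, 13, -13. The oscillation 13·(−1)^(n+1).
Stream B: 1, 3, 6, 10, 15, 21. Triangular numbers n(n+1)/2 for n = 1, 2, ….
Stream C: 1, 5, 25, 125, 625, 3125. Successive powers of 5.
The gap is stream A's term 3; the rule gives 13.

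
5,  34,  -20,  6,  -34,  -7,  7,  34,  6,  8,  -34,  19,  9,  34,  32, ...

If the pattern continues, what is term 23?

-34

Split by position mod 3 into 3 tracks.
Subsequence A: 5, 6, 7, 8, 9 — arithmetic, step +1.
Subsequence B: 34, -34, 34, -34, 34 — the oscillation 34·(−1)^(n+1).
Subsequence C: -20, -7, 6, 19, 32 — arithmetic with common difference +13.
Position 23 → subsequence B, term 8 = -34.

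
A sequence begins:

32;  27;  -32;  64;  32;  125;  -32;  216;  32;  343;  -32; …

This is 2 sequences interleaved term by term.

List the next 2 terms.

The terms cycle through 2 interleaved subsequences.
Stream A = 32, -32, 32, -32, 32, -32: oscillating between 32 and -32.
Stream B = 27, 64, 125, 216, 343: the cubes 3³, 4³, 5³, ….
The 12th slot belongs to stream B; its 6th term is 512.
Position 13 falls in stream A as its term 7, giving 32.

512, 32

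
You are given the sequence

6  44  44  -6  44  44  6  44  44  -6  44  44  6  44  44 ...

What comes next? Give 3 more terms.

Reading positions in blocks of 3 reveals the pattern ABB — 2 tracks woven together.
Stream A: 6, -6, 6, -6, 6. The oscillation 6·(−1)^(n+1).
Stream B: 44, 44, 44, 44, 44, 44, 44, 44, 44, 44. Always 44.
Term 16 comes from stream A (its 6th entry): -6.
Position 17 → stream B, term 11 = 44.
Position 18 → stream B, term 12 = 44.

-6, 44, 44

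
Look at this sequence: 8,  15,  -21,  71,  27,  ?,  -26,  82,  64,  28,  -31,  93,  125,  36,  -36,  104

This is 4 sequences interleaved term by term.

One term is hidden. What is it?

21

Taking every 4th term gives 4 separate tracks.
Track A is 8, 27, 64, 125, which is the cubes 2³, 3³, 4³, ….
Track B is 15, ?, 28, 36, which is triangular numbers n(n+1)/2 for n = 5, 6, ….
Track C is -21, -26, -31, -36, which is linear: a_n = -16 − 5·n.
Track D is 71, 82, 93, 104, which is arithmetic with common difference +11.
Track B's pattern makes the blank 21.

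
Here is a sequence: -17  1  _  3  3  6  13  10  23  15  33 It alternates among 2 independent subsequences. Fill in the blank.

The terms cycle through 2 interleaved subsequences.
Subsequence A: -17, ?, 3, 13, 23, 33 — linear: a_n = -27 + 10·n.
Subsequence B: 1, 3, 6, 10, 15 — triangular numbers n(n+1)/2 for n = 1, 2, ….
So the missing entry in subsequence A is -7.

-7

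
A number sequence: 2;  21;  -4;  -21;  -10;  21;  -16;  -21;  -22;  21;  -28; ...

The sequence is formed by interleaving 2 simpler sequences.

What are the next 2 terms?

Taking every 2nd term gives 2 separate tracks.
Track A: 2, -4, -10, -16, -22, -28 — subtracting 6 each time.
Track B: 21, -21, 21, -21, 21 — oscillating between 21 and -21.
Position 12 falls in track B as its term 6, giving -21.
Position 13 → track A, term 7 = -34.

-21, -34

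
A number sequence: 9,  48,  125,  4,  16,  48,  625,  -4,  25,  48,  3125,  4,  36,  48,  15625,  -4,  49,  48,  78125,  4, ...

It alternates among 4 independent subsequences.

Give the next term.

Split by position mod 4 into 4 tracks.
Track A is 9, 16, 25, 36, 49, which is consecutive squares n² from n = 3.
Track B is 48, 48, 48, 48, 48, which is the constant sequence 48.
Track C is 125, 625, 3125, 15625, 78125, which is powers of 5.
Track D is 4, -4, 4, -4, 4, which is the oscillation 4·(−1)^(n+1).
Term 21 comes from track A (its 6th entry): 64.

64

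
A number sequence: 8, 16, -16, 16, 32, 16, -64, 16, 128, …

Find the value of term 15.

Positions 1, 3, 5, … form one subsequence and positions 2, 4, 6, … form another.
Stream A = 8, -16, 32, -64, 128: multiplying by -2 each time.
Stream B = 16, 16, 16, 16: always 16.
Position 15 → stream A, term 8 = -1024.

-1024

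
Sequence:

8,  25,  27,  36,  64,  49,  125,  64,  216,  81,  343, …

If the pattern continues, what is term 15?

729

Positions 1, 3, 5, … form one subsequence and positions 2, 4, 6, … form another.
Stream A: 8, 27, 64, 125, 216, 343. The cubes 2³, 3³, 4³, ….
Stream B: 25, 36, 49, 64, 81. Consecutive squares n² from n = 5.
The 15th slot belongs to stream A; its 8th term is 729.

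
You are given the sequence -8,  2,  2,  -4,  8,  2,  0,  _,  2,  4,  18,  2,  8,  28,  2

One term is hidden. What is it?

Split by position mod 3 into 3 tracks.
Stream A: -8, -4, 0, 4, 8. Linear: a_n = -12 + 4·n.
Stream B: 2, 8, ?, 18, 28. Each term equals the sum of the previous two.
Stream C: 2, 2, 2, 2, 2. Constant 2.
Stream B's pattern makes the blank 10.

10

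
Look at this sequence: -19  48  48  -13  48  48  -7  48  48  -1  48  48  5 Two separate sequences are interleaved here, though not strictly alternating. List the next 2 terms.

48, 48

The slot pattern repeats as ABB (period 3), so there are 2 interleaved tracks.
Stream A is -19, -13, -7, -1, 5, which is arithmetic, step +6.
Stream B is 48, 48, 48, 48, 48, 48, 48, 48, which is always 48.
Term 14 comes from stream B (its 9th entry): 48.
Position 15 falls in stream B as its term 10, giving 48.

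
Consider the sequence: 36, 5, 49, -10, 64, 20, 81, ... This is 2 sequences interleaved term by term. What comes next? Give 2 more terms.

Taking every 2nd term gives 2 separate tracks.
Stream A = 36, 49, 64, 81: the squares 6², 7², 8², ….
Stream B = 5, -10, 20: geometric with ratio -2.
Position 8 → stream B, term 4 = -40.
Position 9 → stream A, term 5 = 100.

-40, 100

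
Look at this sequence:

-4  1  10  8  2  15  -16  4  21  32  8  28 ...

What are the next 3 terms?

-64, 16, 36

Taking every 3rd term gives 3 separate tracks.
Track A = -4, 8, -16, 32: a geometric progression (common ratio -2).
Track B = 1, 2, 4, 8: successive powers of 2.
Track C = 10, 15, 21, 28: triangular numbers starting at T_4.
Term 13 comes from track A (its 5th entry): -64.
Position 14 falls in track B as its term 5, giving 16.
Position 15 falls in track C as its term 5, giving 36.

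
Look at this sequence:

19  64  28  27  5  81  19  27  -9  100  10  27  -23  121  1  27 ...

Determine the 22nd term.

Taking every 4th term gives 4 separate tracks.
Track A is 19, 5, -9, -23, which is arithmetic, step −14.
Track B is 64, 81, 100, 121, which is perfect squares starting at 8².
Track C is 28, 19, 10, 1, which is linear: a_n = 37 − 9·n.
Track D is 27, 27, 27, 27, which is constant 27.
Position 22 → track B, term 6 = 169.

169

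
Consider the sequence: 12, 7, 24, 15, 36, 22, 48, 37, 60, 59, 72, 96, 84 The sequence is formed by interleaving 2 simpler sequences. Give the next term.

Split by position mod 2 into 2 tracks.
Track A: 12, 24, 36, 48, 60, 72, 84 — linear: a_n = 12·n.
Track B: 7, 15, 22, 37, 59, 96 — each term equals the sum of the previous two.
Position 14 falls in track B as its term 7, giving 155.

155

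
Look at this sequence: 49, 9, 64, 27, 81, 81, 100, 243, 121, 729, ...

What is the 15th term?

196

Taking every 2nd term gives 2 separate tracks.
Track A is 49, 64, 81, 100, 121, which is the squares 7², 8², 9², ….
Track B is 9, 27, 81, 243, 729, which is powers 3^2, 3^3, 3^4, ….
Position 15 → track A, term 8 = 196.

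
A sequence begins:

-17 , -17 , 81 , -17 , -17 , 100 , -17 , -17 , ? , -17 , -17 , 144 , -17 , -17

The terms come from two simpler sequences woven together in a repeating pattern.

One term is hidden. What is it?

121

Reading positions in blocks of 3 reveals the pattern AAB — 2 tracks woven together.
Track A: -17, -17, -17, -17, -17, -17, -17, -17, -17, -17. The constant sequence -17.
Track B: 81, 100, ?, 144. The squares 9², 10², 11², ….
Filling track B at index 3 by its rule yields 121.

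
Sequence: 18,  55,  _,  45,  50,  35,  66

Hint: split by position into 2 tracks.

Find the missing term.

34

Taking every 2nd term gives 2 separate tracks.
Stream A: 18, ?, 50, 66. Arithmetic, step +16.
Stream B: 55, 45, 35. Arithmetic, step −10.
So the missing entry in stream A is 34.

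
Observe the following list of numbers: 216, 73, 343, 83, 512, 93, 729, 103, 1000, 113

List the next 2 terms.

1331, 123

The terms cycle through 2 interleaved subsequences.
Stream A: 216, 343, 512, 729, 1000 (perfect cubes starting at 6³).
Stream B: 73, 83, 93, 103, 113 (arithmetic, step +10).
Position 11 falls in stream A as its term 6, giving 1331.
The 12th slot belongs to stream B; its 6th term is 123.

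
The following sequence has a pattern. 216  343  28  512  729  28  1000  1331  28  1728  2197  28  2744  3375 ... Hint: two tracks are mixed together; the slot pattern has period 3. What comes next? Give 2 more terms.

28, 4096

The slot pattern repeats as AAB (period 3), so there are 2 interleaved tracks.
Track A: 216, 343, 512, 729, 1000, 1331, 1728, 2197, 2744, 3375. The cubes 6³, 7³, 8³, ….
Track B: 28, 28, 28, 28. Constant 28.
Term 15 comes from track B (its 5th entry): 28.
Position 16 → track A, term 11 = 4096.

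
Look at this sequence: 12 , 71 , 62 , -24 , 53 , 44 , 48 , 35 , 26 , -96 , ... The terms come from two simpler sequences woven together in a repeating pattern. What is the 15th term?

-10

The slot pattern repeats as ABB (period 3), so there are 2 interleaved tracks.
Track A: 12, -24, 48, -96 (multiplying by -2 each time).
Track B: 71, 62, 53, 44, 35, 26 (arithmetic with common difference −9).
The 15th slot belongs to track B; its 10th term is -10.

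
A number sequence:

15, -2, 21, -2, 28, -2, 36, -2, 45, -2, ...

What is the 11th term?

Taking every 2nd term gives 2 separate tracks.
Track A = 15, 21, 28, 36, 45: triangular numbers n(n+1)/2 for n = 5, 6, ….
Track B = -2, -2, -2, -2, -2: the constant sequence -2.
Term 11 comes from track A (its 6th entry): 55.

55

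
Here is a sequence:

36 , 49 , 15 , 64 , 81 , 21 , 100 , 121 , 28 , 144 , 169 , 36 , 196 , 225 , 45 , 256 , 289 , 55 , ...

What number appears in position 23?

Reading positions in blocks of 3 reveals the pattern AAB — 2 tracks woven together.
Stream A: 36, 49, 64, 81, 100, 121, 144, 169, 196, 225, 256, 289. The squares 6², 7², 8², ….
Stream B: 15, 21, 28, 36, 45, 55. Triangular numbers starting at T_5.
Term 23 comes from stream A (its 16th entry): 441.

441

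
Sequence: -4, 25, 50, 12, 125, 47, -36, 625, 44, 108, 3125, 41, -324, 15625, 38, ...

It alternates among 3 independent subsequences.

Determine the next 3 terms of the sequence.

Split by position mod 3 into 3 tracks.
Stream A: -4, 12, -36, 108, -324 — geometric, ×-3 each step.
Stream B: 25, 125, 625, 3125, 15625 — powers 5^2, 5^3, 5^4, ….
Stream C: 50, 47, 44, 41, 38 — linear: a_n = 53 − 3·n.
The 16th slot belongs to stream A; its 6th term is 972.
Position 17 falls in stream B as its term 6, giving 78125.
Position 18 falls in stream C as its term 6, giving 35.

972, 78125, 35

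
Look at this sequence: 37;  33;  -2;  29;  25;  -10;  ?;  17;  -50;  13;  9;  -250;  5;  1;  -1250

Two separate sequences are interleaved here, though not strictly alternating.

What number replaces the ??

21

Reading positions in blocks of 3 reveals the pattern AAB — 2 tracks woven together.
Subsequence A = 37, 33, 29, 25, ?, 17, 13, 9, 5, 1: subtracting 4 each time.
Subsequence B = -2, -10, -50, -250, -1250: multiplying by 5 each time.
Subsequence A's pattern makes the blank 21.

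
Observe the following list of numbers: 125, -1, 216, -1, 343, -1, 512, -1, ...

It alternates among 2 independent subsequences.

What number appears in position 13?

1331

Positions 1, 3, 5, … form one subsequence and positions 2, 4, 6, … form another.
Subsequence A is 125, 216, 343, 512, which is consecutive cubes n³ from n = 5.
Subsequence B is -1, -1, -1, -1, which is constant -1.
Position 13 → subsequence A, term 7 = 1331.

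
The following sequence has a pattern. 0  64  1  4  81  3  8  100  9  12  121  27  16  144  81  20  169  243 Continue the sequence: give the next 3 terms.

Split by position mod 3 into 3 tracks.
Track A = 0, 4, 8, 12, 16, 20: linear: a_n = -4 + 4·n.
Track B = 64, 81, 100, 121, 144, 169: the squares 8², 9², 10², ….
Track C = 1, 3, 9, 27, 81, 243: successive powers of 3.
The 19th slot belongs to track A; its 7th term is 24.
Position 20 → track B, term 7 = 196.
Term 21 comes from track C (its 7th entry): 729.

24, 196, 729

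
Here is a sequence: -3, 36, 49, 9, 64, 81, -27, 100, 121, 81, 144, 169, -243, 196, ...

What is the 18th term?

289

Reading positions in blocks of 3 reveals the pattern ABB — 2 tracks woven together.
Track A: -3, 9, -27, 81, -243 (a geometric progression (common ratio -3)).
Track B: 36, 49, 64, 81, 100, 121, 144, 169, 196 (the squares 6², 7², 8², …).
Term 18 comes from track B (its 12th entry): 289.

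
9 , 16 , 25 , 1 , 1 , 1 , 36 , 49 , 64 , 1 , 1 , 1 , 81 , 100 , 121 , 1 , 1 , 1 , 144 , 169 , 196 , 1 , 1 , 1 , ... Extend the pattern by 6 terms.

225, 256, 289, 1, 1, 1

The slot pattern repeats as AAABBB (period 6), so there are 2 interleaved tracks.
Stream A: 9, 16, 25, 36, 49, 64, 81, 100, 121, 144, 169, 196. Perfect squares starting at 3².
Stream B: 1, 1, 1, 1, 1, 1, 1, 1, 1, 1, 1, 1. Constant 1.
Position 25 → stream A, term 13 = 225.
Position 26 falls in stream A as its term 14, giving 256.
Position 27 falls in stream A as its term 15, giving 289.
Position 28 → stream B, term 13 = 1.
Position 29 → stream B, term 14 = 1.
Term 30 comes from stream B (its 15th entry): 1.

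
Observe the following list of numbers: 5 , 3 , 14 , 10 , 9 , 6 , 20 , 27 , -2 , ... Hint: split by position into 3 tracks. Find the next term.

Taking every 3rd term gives 3 separate tracks.
Track A = 5, 10, 20: a geometric progression (common ratio 2).
Track B = 3, 9, 27: successive powers of 3.
Track C = 14, 6, -2: arithmetic with common difference −8.
The 10th slot belongs to track A; its 4th term is 40.

40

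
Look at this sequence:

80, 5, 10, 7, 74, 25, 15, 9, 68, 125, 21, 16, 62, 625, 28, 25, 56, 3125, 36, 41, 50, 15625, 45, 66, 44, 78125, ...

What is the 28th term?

107

Taking every 4th term gives 4 separate tracks.
Subsequence A: 80, 74, 68, 62, 56, 50, 44 (linear: a_n = 86 − 6·n).
Subsequence B: 5, 25, 125, 625, 3125, 15625, 78125 (powers of 5).
Subsequence C: 10, 15, 21, 28, 36, 45 (triangular numbers starting at T_4).
Subsequence D: 7, 9, 16, 25, 41, 66 (Fibonacci-style (each term is the sum of the two before it)).
The 28th slot belongs to subsequence D; its 7th term is 107.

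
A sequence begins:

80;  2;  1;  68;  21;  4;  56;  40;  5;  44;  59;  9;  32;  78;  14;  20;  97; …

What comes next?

Split by position mod 3: positions 1, 4, 7, … form one track, and each other residue class forms its own.
Track A: 80, 68, 56, 44, 32, 20 — arithmetic, step −12.
Track B: 2, 21, 40, 59, 78, 97 — linear: a_n = -17 + 19·n.
Track C: 1, 4, 5, 9, 14 — each term equals the sum of the previous two.
Position 18 → track C, term 6 = 23.

23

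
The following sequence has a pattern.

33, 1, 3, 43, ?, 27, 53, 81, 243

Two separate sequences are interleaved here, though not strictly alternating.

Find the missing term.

Positions follow the repeating pattern ABB; grouping by letter gives 2 tracks.
Track A is 33, 43, 53, which is arithmetic with common difference +10.
Track B is 1, 3, ?, 27, 81, 243, which is powers 3^0, 3^1, 3^2, ….
So the missing entry in track B is 9.

9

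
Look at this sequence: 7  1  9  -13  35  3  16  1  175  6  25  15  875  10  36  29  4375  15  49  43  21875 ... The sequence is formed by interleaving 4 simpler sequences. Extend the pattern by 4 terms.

21, 64, 57, 109375

Split by position mod 4 into 4 tracks.
Track A: 7, 35, 175, 875, 4375, 21875 — multiplying by 5 each time.
Track B: 1, 3, 6, 10, 15 — the triangular numbers T_1, T_2, ….
Track C: 9, 16, 25, 36, 49 — perfect squares starting at 3².
Track D: -13, 1, 15, 29, 43 — arithmetic, step +14.
Position 22 → track B, term 6 = 21.
Position 23 falls in track C as its term 6, giving 64.
The 24th slot belongs to track D; its 6th term is 57.
The 25th slot belongs to track A; its 7th term is 109375.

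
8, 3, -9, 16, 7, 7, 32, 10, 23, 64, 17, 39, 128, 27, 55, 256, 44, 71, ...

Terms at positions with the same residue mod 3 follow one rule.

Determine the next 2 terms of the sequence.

512, 71

Taking every 3rd term gives 3 separate tracks.
Track A: 8, 16, 32, 64, 128, 256 — multiplying by 2 each time.
Track B: 3, 7, 10, 17, 27, 44 — Fibonacci-style (each term is the sum of the two before it).
Track C: -9, 7, 23, 39, 55, 71 — arithmetic, step +16.
Position 19 → track A, term 7 = 512.
Position 20 falls in track B as its term 7, giving 71.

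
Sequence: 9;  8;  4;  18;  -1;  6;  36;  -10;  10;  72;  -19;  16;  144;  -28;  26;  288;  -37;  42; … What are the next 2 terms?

576, -46

Split by position mod 3: positions 1, 4, 7, … form one track, and each other residue class forms its own.
Stream A = 9, 18, 36, 72, 144, 288: a geometric progression (common ratio 2).
Stream B = 8, -1, -10, -19, -28, -37: subtracting 9 each time.
Stream C = 4, 6, 10, 16, 26, 42: each term equals the sum of the previous two.
Position 19 falls in stream A as its term 7, giving 576.
Term 20 comes from stream B (its 7th entry): -46.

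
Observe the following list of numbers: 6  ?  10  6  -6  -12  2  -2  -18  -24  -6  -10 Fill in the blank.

Positions follow the repeating pattern AABB; grouping by letter gives 2 tracks.
Track A is 6, ?, -6, -12, -18, -24, which is linear: a_n = 12 − 6·n.
Track B is 10, 6, 2, -2, -6, -10, which is linear: a_n = 14 − 4·n.
Track A's pattern makes the blank 0.

0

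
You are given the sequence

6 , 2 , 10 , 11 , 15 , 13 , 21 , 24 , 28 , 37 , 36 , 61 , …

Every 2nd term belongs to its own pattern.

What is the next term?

45

The terms cycle through 2 interleaved subsequences.
Stream A = 6, 10, 15, 21, 28, 36: the triangular numbers T_3, T_4, ….
Stream B = 2, 11, 13, 24, 37, 61: each term equals the sum of the previous two.
Position 13 → stream A, term 7 = 45.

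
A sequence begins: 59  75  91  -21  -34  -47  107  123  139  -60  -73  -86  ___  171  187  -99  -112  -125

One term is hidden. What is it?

155

Positions follow the repeating pattern AAABBB; grouping by letter gives 2 tracks.
Track A: 59, 75, 91, 107, 123, 139, ?, 171, 187. Arithmetic, step +16.
Track B: -21, -34, -47, -60, -73, -86, -99, -112, -125. Arithmetic, step −13.
Track A's pattern makes the blank 155.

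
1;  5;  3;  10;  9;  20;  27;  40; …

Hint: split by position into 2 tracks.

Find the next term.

81

Taking every 2nd term gives 2 separate tracks.
Subsequence A is 1, 3, 9, 27, which is successive powers of 3.
Subsequence B is 5, 10, 20, 40, which is a geometric progression (common ratio 2).
Position 9 → subsequence A, term 5 = 81.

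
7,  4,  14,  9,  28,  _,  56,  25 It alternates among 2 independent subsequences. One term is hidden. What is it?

Split by position mod 2 into 2 tracks.
Track A = 7, 14, 28, 56: a geometric progression (common ratio 2).
Track B = 4, 9, ?, 25: perfect squares starting at 2².
The gap is track B's term 3; the rule gives 16.

16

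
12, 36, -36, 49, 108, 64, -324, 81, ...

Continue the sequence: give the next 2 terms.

Split by position mod 2 into 2 tracks.
Stream A = 12, -36, 108, -324: geometric with ratio -3.
Stream B = 36, 49, 64, 81: the squares 6², 7², 8², ….
The 9th slot belongs to stream A; its 5th term is 972.
Position 10 → stream B, term 5 = 100.

972, 100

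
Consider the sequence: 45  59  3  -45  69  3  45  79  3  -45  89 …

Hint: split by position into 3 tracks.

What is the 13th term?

45

Split by position mod 3 into 3 tracks.
Track A is 45, -45, 45, -45, which is the oscillation 45·(−1)^(n+1).
Track B is 59, 69, 79, 89, which is arithmetic with common difference +10.
Track C is 3, 3, 3, which is always 3.
Position 13 falls in track A as its term 5, giving 45.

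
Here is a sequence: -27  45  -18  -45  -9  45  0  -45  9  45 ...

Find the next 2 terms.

Split by position mod 2 into 2 tracks.
Stream A: -27, -18, -9, 0, 9. Arithmetic with common difference +9.
Stream B: 45, -45, 45, -45, 45. Oscillating between 45 and -45.
Position 11 falls in stream A as its term 6, giving 18.
Position 12 → stream B, term 6 = -45.

18, -45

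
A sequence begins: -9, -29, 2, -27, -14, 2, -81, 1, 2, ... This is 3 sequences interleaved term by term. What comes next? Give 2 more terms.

Split by position mod 3: positions 1, 4, 7, … form one track, and each other residue class forms its own.
Stream A: -9, -27, -81 — multiplying by 3 each time.
Stream B: -29, -14, 1 — linear: a_n = -44 + 15·n.
Stream C: 2, 2, 2 — constant 2.
The 10th slot belongs to stream A; its 4th term is -243.
Term 11 comes from stream B (its 4th entry): 16.

-243, 16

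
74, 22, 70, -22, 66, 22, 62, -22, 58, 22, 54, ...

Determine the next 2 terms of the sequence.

-22, 50

Split by position mod 2 into 2 tracks.
Stream A: 74, 70, 66, 62, 58, 54 (arithmetic with common difference −4).
Stream B: 22, -22, 22, -22, 22 (the oscillation 22·(−1)^(n+1)).
Position 12 falls in stream B as its term 6, giving -22.
Position 13 falls in stream A as its term 7, giving 50.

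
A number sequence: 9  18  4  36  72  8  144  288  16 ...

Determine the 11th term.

1152

Positions follow the repeating pattern AAB; grouping by letter gives 2 tracks.
Stream A is 9, 18, 36, 72, 144, 288, which is a geometric progression (common ratio 2).
Stream B is 4, 8, 16, which is successive powers of 2.
Position 11 → stream A, term 8 = 1152.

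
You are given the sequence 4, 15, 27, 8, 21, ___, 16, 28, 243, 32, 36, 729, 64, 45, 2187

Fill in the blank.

81

Read the sequence 3 terms at a time; column i is its own pattern.
Track A: 4, 8, 16, 32, 64 — a geometric progression (common ratio 2).
Track B: 15, 21, 28, 36, 45 — triangular numbers n(n+1)/2 for n = 5, 6, ….
Track C: 27, ?, 243, 729, 2187 — successive powers of 3.
The gap is track C's term 2; the rule gives 81.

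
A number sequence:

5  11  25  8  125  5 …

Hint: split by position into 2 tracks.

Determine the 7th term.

625

Split by position mod 2 into 2 tracks.
Track A = 5, 25, 125: successive powers of 5.
Track B = 11, 8, 5: arithmetic with common difference −3.
Position 7 → track A, term 4 = 625.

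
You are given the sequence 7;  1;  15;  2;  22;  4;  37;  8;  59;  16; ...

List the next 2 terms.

96, 32

Taking every 2nd term gives 2 separate tracks.
Track A: 7, 15, 22, 37, 59. Each term equals the sum of the previous two.
Track B: 1, 2, 4, 8, 16. Powers of 2.
The 11th slot belongs to track A; its 6th term is 96.
Position 12 falls in track B as its term 6, giving 32.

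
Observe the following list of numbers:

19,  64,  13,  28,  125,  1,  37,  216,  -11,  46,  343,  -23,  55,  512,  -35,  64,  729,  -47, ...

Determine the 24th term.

Split by position mod 3 into 3 tracks.
Subsequence A: 19, 28, 37, 46, 55, 64 (linear: a_n = 10 + 9·n).
Subsequence B: 64, 125, 216, 343, 512, 729 (perfect cubes starting at 4³).
Subsequence C: 13, 1, -11, -23, -35, -47 (linear: a_n = 25 − 12·n).
Term 24 comes from subsequence C (its 8th entry): -71.

-71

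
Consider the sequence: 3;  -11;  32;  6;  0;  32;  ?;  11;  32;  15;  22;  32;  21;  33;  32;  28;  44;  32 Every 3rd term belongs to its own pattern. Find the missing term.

Taking every 3rd term gives 3 separate tracks.
Subsequence A: 3, 6, ?, 15, 21, 28 — the triangular numbers T_2, T_3, ….
Subsequence B: -11, 0, 11, 22, 33, 44 — linear: a_n = -22 + 11·n.
Subsequence C: 32, 32, 32, 32, 32, 32 — constant 32.
So the missing entry in subsequence A is 10.

10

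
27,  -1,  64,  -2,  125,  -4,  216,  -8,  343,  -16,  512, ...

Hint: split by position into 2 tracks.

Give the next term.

Taking every 2nd term gives 2 separate tracks.
Stream A: 27, 64, 125, 216, 343, 512. The cubes 3³, 4³, 5³, ….
Stream B: -1, -2, -4, -8, -16. Geometric, ×2 each step.
Position 12 falls in stream B as its term 6, giving -32.

-32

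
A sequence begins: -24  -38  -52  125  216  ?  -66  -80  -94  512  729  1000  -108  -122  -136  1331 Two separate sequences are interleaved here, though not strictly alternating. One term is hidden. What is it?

343

The slot pattern repeats as AAABBB (period 6), so there are 2 interleaved tracks.
Track A: -24, -38, -52, -66, -80, -94, -108, -122, -136 (subtracting 14 each time).
Track B: 125, 216, ?, 512, 729, 1000, 1331 (the cubes 5³, 6³, 7³, …).
So the missing entry in track B is 343.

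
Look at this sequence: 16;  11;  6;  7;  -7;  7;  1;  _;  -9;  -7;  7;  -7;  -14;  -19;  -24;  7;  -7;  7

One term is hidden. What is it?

The slot pattern repeats as AAABBB (period 6), so there are 2 interleaved tracks.
Stream A = 16, 11, 6, 1, ?, -9, -14, -19, -24: subtracting 5 each time.
Stream B = 7, -7, 7, -7, 7, -7, 7, -7, 7: alternating ±7.
The gap is stream A's term 5; the rule gives -4.

-4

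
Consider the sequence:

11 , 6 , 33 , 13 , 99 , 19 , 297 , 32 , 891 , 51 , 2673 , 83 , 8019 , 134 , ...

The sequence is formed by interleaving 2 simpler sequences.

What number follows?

24057

Positions 1, 3, 5, … form one subsequence and positions 2, 4, 6, … form another.
Stream A is 11, 33, 99, 297, 891, 2673, 8019, which is geometric, ×3 each step.
Stream B is 6, 13, 19, 32, 51, 83, 134, which is a Fibonacci-like recurrence a_n = a_{n-1} + a_{n-2}.
Position 15 → stream A, term 8 = 24057.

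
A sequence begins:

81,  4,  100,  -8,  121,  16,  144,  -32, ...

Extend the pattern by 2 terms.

169, 64

The terms cycle through 2 interleaved subsequences.
Track A = 81, 100, 121, 144: consecutive squares n² from n = 9.
Track B = 4, -8, 16, -32: multiplying by -2 each time.
Position 9 → track A, term 5 = 169.
The 10th slot belongs to track B; its 5th term is 64.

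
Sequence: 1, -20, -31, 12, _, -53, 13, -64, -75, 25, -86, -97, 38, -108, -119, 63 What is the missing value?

Positions follow the repeating pattern ABB; grouping by letter gives 2 tracks.
Track A: 1, 12, 13, 25, 38, 63 (Fibonacci-style (each term is the sum of the two before it)).
Track B: -20, -31, ?, -53, -64, -75, -86, -97, -108, -119 (linear: a_n = -9 − 11·n).
Filling track B at index 3 by its rule yields -42.

-42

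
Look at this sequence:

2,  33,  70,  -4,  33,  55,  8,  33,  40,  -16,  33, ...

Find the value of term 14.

Split by position mod 3: positions 1, 4, 7, … form one track, and each other residue class forms its own.
Subsequence A is 2, -4, 8, -16, which is multiplying by -2 each time.
Subsequence B is 33, 33, 33, 33, which is always 33.
Subsequence C is 70, 55, 40, which is linear: a_n = 85 − 15·n.
Term 14 comes from subsequence B (its 5th entry): 33.

33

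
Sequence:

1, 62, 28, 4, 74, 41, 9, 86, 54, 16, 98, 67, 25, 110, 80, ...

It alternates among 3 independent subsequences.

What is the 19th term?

49

Read the sequence 3 terms at a time; column i is its own pattern.
Track A = 1, 4, 9, 16, 25: consecutive squares n² from n = 1.
Track B = 62, 74, 86, 98, 110: linear: a_n = 50 + 12·n.
Track C = 28, 41, 54, 67, 80: linear: a_n = 15 + 13·n.
Term 19 comes from track A (its 7th entry): 49.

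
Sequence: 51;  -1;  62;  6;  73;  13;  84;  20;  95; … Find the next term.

Odd-indexed and even-indexed terms follow separate rules.
Subsequence A: 51, 62, 73, 84, 95 — linear: a_n = 40 + 11·n.
Subsequence B: -1, 6, 13, 20 — linear: a_n = -8 + 7·n.
Term 10 comes from subsequence B (its 5th entry): 27.

27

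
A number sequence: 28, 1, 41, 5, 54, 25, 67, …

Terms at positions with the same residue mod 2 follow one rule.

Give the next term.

125

Odd-indexed and even-indexed terms follow separate rules.
Subsequence A: 28, 41, 54, 67 (arithmetic, step +13).
Subsequence B: 1, 5, 25 (successive powers of 5).
Term 8 comes from subsequence B (its 4th entry): 125.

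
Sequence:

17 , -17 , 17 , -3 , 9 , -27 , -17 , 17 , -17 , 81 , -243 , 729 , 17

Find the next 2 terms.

-17, 17

Positions follow the repeating pattern AAABBB; grouping by letter gives 2 tracks.
Track A: 17, -17, 17, -17, 17, -17, 17 — the oscillation 17·(−1)^(n+1).
Track B: -3, 9, -27, 81, -243, 729 — multiplying by -3 each time.
Term 14 comes from track A (its 8th entry): -17.
The 15th slot belongs to track A; its 9th term is 17.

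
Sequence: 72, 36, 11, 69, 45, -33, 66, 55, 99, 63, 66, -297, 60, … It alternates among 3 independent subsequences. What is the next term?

78

Taking every 3rd term gives 3 separate tracks.
Track A: 72, 69, 66, 63, 60 — arithmetic with common difference −3.
Track B: 36, 45, 55, 66 — triangular numbers n(n+1)/2 for n = 8, 9, ….
Track C: 11, -33, 99, -297 — a geometric progression (common ratio -3).
The 14th slot belongs to track B; its 5th term is 78.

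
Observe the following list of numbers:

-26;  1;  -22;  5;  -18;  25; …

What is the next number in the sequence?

Odd-indexed and even-indexed terms follow separate rules.
Track A = -26, -22, -18: linear: a_n = -30 + 4·n.
Track B = 1, 5, 25: a geometric progression (common ratio 5).
Position 7 → track A, term 4 = -14.

-14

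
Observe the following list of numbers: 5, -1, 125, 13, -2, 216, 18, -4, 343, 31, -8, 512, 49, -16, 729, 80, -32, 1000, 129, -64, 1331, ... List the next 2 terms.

Taking every 3rd term gives 3 separate tracks.
Track A is 5, 13, 18, 31, 49, 80, 129, which is Fibonacci-style (each term is the sum of the two before it).
Track B is -1, -2, -4, -8, -16, -32, -64, which is multiplying by 2 each time.
Track C is 125, 216, 343, 512, 729, 1000, 1331, which is the cubes 5³, 6³, 7³, ….
Position 22 falls in track A as its term 8, giving 209.
The 23rd slot belongs to track B; its 8th term is -128.

209, -128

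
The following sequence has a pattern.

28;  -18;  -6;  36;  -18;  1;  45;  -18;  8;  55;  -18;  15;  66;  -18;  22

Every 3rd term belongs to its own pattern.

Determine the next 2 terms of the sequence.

78, -18

Split by position mod 3: positions 1, 4, 7, … form one track, and each other residue class forms its own.
Track A: 28, 36, 45, 55, 66. The triangular numbers T_7, T_8, ….
Track B: -18, -18, -18, -18, -18. Always -18.
Track C: -6, 1, 8, 15, 22. Arithmetic, step +7.
Position 16 → track A, term 6 = 78.
Term 17 comes from track B (its 6th entry): -18.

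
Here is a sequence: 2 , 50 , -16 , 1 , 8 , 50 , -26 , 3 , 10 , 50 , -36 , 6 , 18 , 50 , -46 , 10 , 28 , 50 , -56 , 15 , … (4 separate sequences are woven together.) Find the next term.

Split by position mod 4: positions 1, 5, 9, … form one track, and each other residue class forms its own.
Track A is 2, 8, 10, 18, 28, which is Fibonacci-style (each term is the sum of the two before it).
Track B is 50, 50, 50, 50, 50, which is always 50.
Track C is -16, -26, -36, -46, -56, which is subtracting 10 each time.
Track D is 1, 3, 6, 10, 15, which is triangular numbers n(n+1)/2 for n = 1, 2, ….
Position 21 → track A, term 6 = 46.

46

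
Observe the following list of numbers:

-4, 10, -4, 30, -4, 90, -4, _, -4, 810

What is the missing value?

270

Odd-indexed and even-indexed terms follow separate rules.
Subsequence A = -4, -4, -4, -4, -4: constant -4.
Subsequence B = 10, 30, 90, ?, 810: geometric, ×3 each step.
So the missing entry in subsequence B is 270.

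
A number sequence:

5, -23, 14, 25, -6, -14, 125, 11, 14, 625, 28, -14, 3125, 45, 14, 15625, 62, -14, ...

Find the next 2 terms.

Read the sequence 3 terms at a time; column i is its own pattern.
Track A: 5, 25, 125, 625, 3125, 15625 (successive powers of 5).
Track B: -23, -6, 11, 28, 45, 62 (linear: a_n = -40 + 17·n).
Track C: 14, -14, 14, -14, 14, -14 (alternating ±14).
Position 19 → track A, term 7 = 78125.
Position 20 → track B, term 7 = 79.

78125, 79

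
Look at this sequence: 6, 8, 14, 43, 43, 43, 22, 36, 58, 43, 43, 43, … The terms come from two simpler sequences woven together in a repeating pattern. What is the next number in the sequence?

The slot pattern repeats as AAABBB (period 6), so there are 2 interleaved tracks.
Subsequence A = 6, 8, 14, 22, 36, 58: Fibonacci-style (each term is the sum of the two before it).
Subsequence B = 43, 43, 43, 43, 43, 43: the constant sequence 43.
The 13th slot belongs to subsequence A; its 7th term is 94.

94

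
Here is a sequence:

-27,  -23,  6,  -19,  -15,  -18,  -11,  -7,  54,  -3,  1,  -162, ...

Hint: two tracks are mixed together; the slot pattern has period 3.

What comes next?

5

Positions follow the repeating pattern AAB; grouping by letter gives 2 tracks.
Stream A: -27, -23, -19, -15, -11, -7, -3, 1 (linear: a_n = -31 + 4·n).
Stream B: 6, -18, 54, -162 (geometric, ×-3 each step).
Position 13 falls in stream A as its term 9, giving 5.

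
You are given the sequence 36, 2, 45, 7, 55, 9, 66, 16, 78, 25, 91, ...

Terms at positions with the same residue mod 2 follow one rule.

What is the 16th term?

Split by position mod 2 into 2 tracks.
Stream A: 36, 45, 55, 66, 78, 91. Triangular numbers starting at T_8.
Stream B: 2, 7, 9, 16, 25. Each term equals the sum of the previous two.
Term 16 comes from stream B (its 8th entry): 107.

107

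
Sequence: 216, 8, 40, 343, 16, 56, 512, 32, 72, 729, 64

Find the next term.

88

Read the sequence 3 terms at a time; column i is its own pattern.
Stream A: 216, 343, 512, 729 — perfect cubes starting at 6³.
Stream B: 8, 16, 32, 64 — powers 2^3, 2^4, 2^5, ….
Stream C: 40, 56, 72 — adding 16 each time.
Position 12 → stream C, term 4 = 88.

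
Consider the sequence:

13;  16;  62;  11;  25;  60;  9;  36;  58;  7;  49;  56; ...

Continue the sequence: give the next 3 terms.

5, 64, 54

Split by position mod 3 into 3 tracks.
Subsequence A: 13, 11, 9, 7 — linear: a_n = 15 − 2·n.
Subsequence B: 16, 25, 36, 49 — perfect squares starting at 4².
Subsequence C: 62, 60, 58, 56 — arithmetic, step −2.
Position 13 → subsequence A, term 5 = 5.
Term 14 comes from subsequence B (its 5th entry): 64.
Position 15 falls in subsequence C as its term 5, giving 54.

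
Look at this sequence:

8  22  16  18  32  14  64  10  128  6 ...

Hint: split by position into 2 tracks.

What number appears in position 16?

Odd-indexed and even-indexed terms follow separate rules.
Track A: 8, 16, 32, 64, 128. Powers 2^3, 2^4, 2^5, ….
Track B: 22, 18, 14, 10, 6. Arithmetic, step −4.
Position 16 falls in track B as its term 8, giving -6.

-6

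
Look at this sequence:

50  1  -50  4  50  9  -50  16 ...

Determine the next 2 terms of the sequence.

50, 25

Split by position mod 2 into 2 tracks.
Subsequence A = 50, -50, 50, -50: the oscillation 50·(−1)^(n+1).
Subsequence B = 1, 4, 9, 16: perfect squares starting at 1².
The 9th slot belongs to subsequence A; its 5th term is 50.
Term 10 comes from subsequence B (its 5th entry): 25.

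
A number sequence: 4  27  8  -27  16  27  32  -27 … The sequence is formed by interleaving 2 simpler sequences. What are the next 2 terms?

64, 27

The terms cycle through 2 interleaved subsequences.
Track A: 4, 8, 16, 32 (powers 2^2, 2^3, 2^4, …).
Track B: 27, -27, 27, -27 (the oscillation 27·(−1)^(n+1)).
Term 9 comes from track A (its 5th entry): 64.
Position 10 falls in track B as its term 5, giving 27.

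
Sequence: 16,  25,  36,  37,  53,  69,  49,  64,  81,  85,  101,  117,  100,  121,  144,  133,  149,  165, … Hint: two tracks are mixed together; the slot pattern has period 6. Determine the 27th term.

Positions follow the repeating pattern AAABBB; grouping by letter gives 2 tracks.
Stream A: 16, 25, 36, 49, 64, 81, 100, 121, 144 — the squares 4², 5², 6², ….
Stream B: 37, 53, 69, 85, 101, 117, 133, 149, 165 — arithmetic with common difference +16.
The 27th slot belongs to stream A; its 15th term is 324.

324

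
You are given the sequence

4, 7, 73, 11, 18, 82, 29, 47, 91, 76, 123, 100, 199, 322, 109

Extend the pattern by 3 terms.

Reading positions in blocks of 3 reveals the pattern AAB — 2 tracks woven together.
Track A: 4, 7, 11, 18, 29, 47, 76, 123, 199, 322 — each term equals the sum of the previous two.
Track B: 73, 82, 91, 100, 109 — adding 9 each time.
Position 16 → track A, term 11 = 521.
Position 17 → track A, term 12 = 843.
Position 18 falls in track B as its term 6, giving 118.

521, 843, 118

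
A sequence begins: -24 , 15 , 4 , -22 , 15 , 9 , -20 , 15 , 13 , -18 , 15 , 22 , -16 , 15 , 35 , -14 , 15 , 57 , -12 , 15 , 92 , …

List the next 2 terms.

-10, 15

Taking every 3rd term gives 3 separate tracks.
Subsequence A is -24, -22, -20, -18, -16, -14, -12, which is linear: a_n = -26 + 2·n.
Subsequence B is 15, 15, 15, 15, 15, 15, 15, which is constant 15.
Subsequence C is 4, 9, 13, 22, 35, 57, 92, which is each term equals the sum of the previous two.
The 22nd slot belongs to subsequence A; its 8th term is -10.
Position 23 → subsequence B, term 8 = 15.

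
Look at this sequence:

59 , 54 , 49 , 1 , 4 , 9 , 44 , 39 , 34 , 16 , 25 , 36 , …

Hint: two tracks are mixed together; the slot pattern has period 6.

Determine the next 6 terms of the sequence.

Positions follow the repeating pattern AAABBB; grouping by letter gives 2 tracks.
Track A: 59, 54, 49, 44, 39, 34 (linear: a_n = 64 − 5·n).
Track B: 1, 4, 9, 16, 25, 36 (the squares 1², 2², 3², …).
Position 13 → track A, term 7 = 29.
Position 14 → track A, term 8 = 24.
Position 15 falls in track A as its term 9, giving 19.
Term 16 comes from track B (its 7th entry): 49.
Position 17 falls in track B as its term 8, giving 64.
Term 18 comes from track B (its 9th entry): 81.

29, 24, 19, 49, 64, 81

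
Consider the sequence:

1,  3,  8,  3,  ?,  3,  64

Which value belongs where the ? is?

The terms cycle through 2 interleaved subsequences.
Subsequence A: 1, 8, ?, 64 (perfect cubes starting at 1³).
Subsequence B: 3, 3, 3 (constant 3).
Subsequence A's pattern makes the blank 27.

27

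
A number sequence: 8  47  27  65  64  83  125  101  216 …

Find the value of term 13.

The terms cycle through 2 interleaved subsequences.
Track A is 8, 27, 64, 125, 216, which is the cubes 2³, 3³, 4³, ….
Track B is 47, 65, 83, 101, which is adding 18 each time.
Position 13 falls in track A as its term 7, giving 512.

512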